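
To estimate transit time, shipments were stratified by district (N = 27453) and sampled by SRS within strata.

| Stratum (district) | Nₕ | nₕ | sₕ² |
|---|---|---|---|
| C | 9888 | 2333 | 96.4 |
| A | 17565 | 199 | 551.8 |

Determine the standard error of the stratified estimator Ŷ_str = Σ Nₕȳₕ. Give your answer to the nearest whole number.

Var(Ŷ_str) = Σₕ Nₕ²(1 − fₕ)sₕ²/nₕ.
C: 9888²·(1 − 2333/9888)·96.4/2333 = 3.0867768 × 10^6.
A: 17565²·(1 − 199/17565)·551.8/199 = 8.4581731 × 10^8.
Sum = 8.4890409 × 10^8.
SE = √(8.4890409 × 10^8) = 29136.

29136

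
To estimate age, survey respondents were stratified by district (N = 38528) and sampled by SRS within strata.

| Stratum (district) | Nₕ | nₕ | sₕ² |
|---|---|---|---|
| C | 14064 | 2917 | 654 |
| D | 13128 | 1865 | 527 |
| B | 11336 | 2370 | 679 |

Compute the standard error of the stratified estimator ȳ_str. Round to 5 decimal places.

Var(ȳ_str) = Σₕ Wₕ²(1 − fₕ)sₕ²/nₕ with Wₕ = Nₕ/N, N = 38528.
C: Wₕ = 0.36503322; term = 0.36503322²·(1 − 0.20740899)·654/2917 = 0.023678558.
D: Wₕ = 0.34073920; term = 0.34073920²·(1 − 0.14206277)·527/1865 = 0.02814696.
B: Wₕ = 0.29422757; term = 0.29422757²·(1 − 0.20906845)·679/2370 = 0.019616751.
Sum = 0.071442269.
SE = √(0.071442269) = 0.26729.

0.26729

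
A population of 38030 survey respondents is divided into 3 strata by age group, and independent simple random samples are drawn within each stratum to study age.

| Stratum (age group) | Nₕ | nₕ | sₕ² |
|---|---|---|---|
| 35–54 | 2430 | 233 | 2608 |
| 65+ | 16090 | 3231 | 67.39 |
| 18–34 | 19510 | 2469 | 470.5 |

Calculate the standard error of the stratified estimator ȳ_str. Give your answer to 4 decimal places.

Var(ȳ_str) = Σₕ Wₕ²(1 − fₕ)sₕ²/nₕ with Wₕ = Nₕ/N, N = 38030.
35–54: Wₕ = 0.06389692; term = 0.06389692²·(1 − 0.09588477)·2608/233 = 0.041317625.
65+: Wₕ = 0.42308704; term = 0.42308704²·(1 − 0.20080796)·67.39/3231 = 0.0029837957.
18–34: Wₕ = 0.51301604; term = 0.51301604²·(1 − 0.12655049)·470.5/2469 = 0.043806467.
Sum = 0.088107888.
SE = √(0.088107888) = 0.2968.

0.2968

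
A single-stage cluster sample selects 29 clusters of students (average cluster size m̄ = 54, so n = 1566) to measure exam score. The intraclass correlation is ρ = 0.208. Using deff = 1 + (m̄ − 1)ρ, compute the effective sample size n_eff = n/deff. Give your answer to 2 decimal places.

130.24

deff = 1 + (54 − 1)·0.208 = 1 + 11.024 = 12.024.
n_eff = 1566 / 12.024 = 130.24.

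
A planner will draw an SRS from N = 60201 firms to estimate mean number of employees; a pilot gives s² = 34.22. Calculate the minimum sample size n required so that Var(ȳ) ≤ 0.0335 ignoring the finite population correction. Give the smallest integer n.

1022

Without fpc, n₀ = s²/D = 34.22/0.0335 = 1021.4925.
Rounding up, n = 1022.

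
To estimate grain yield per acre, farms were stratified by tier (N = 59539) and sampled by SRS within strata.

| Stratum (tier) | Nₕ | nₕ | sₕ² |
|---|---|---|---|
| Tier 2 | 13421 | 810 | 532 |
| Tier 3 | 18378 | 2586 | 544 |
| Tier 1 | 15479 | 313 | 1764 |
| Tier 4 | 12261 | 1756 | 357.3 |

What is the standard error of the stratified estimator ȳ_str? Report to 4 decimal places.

0.6551

Var(ȳ_str) = Σₕ Wₕ²(1 − fₕ)sₕ²/nₕ with Wₕ = Nₕ/N, N = 59539.
Tier 2: Wₕ = 0.22541527; term = 0.22541527²·(1 − 0.06035318)·532/810 = 0.031358692.
Tier 3: Wₕ = 0.30867163; term = 0.30867163²·(1 − 0.14071172)·544/2586 = 0.017222758.
Tier 1: Wₕ = 0.25998085; term = 0.25998085²·(1 − 0.02022094)·1764/313 = 0.37322018.
Tier 4: Wₕ = 0.20593225; term = 0.20593225²·(1 − 0.14321833)·357.3/1756 = 0.0073931136.
Sum = 0.42919474.
SE = √(0.42919474) = 0.6551.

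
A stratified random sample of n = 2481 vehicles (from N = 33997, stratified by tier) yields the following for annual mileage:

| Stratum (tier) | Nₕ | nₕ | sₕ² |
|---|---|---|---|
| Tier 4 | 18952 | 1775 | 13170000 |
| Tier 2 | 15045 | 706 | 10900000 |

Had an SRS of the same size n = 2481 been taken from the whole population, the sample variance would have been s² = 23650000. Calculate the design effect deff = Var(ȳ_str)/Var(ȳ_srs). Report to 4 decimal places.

Var(ȳ_str) = Σ Wₕ²(1−fₕ)sₕ²/nₕ with Wₕ = Nₕ/33997:
  Tier 4: (18952/33997)²·(1−1775/18952)·13170000/1775 = 2089.8186
  Tier 2: (15045/33997)²·(1−706/15045)·10900000/706 = 2881.7192
  → Var(ȳ_str) = 4971.5378.
Var(ȳ_srs) = (1 − 2481/33997)·23650000/2481 = 8836.797.
deff = 4971.5378 / 8836.797 = 0.5626.

0.5626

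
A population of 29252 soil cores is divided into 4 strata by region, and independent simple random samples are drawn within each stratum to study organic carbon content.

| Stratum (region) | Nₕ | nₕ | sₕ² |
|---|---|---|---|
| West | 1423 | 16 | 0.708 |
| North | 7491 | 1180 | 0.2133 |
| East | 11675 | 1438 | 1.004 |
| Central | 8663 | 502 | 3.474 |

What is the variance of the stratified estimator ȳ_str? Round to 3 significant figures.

Var(ȳ_str) = Σₕ Wₕ²(1 − fₕ)sₕ²/nₕ with Wₕ = Nₕ/N, N = 29252.
West: Wₕ = 0.04864625; term = 0.04864625²·(1 − 0.01124385)·0.708/16 = 1.0353833 × 10^-4.
North: Wₕ = 0.25608505; term = 0.25608505²·(1 − 0.15752236)·0.2133/1180 = 9.9870149 × 10^-6.
East: Wₕ = 0.39911801; term = 0.39911801²·(1 − 0.12316916)·1.004/1438 = 9.751991 × 10^-5.
Central: Wₕ = 0.29615069; term = 0.29615069²·(1 − 0.05794759)·3.474/502 = 5.7177697 × 10^-4.
Sum = 7.8282222 × 10^-4.

7.83 × 10^-4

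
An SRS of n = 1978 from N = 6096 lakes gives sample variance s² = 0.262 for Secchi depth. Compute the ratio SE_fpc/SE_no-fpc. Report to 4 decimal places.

0.8219

f = n/N = 1978/6096 = 0.32447507.
SE_no-fpc = √(s²/n) = 0.011508998; SE_fpc = √((1−f)s²/n) = 0.0094592825.
Ratio = √(1−f) = 0.82190324.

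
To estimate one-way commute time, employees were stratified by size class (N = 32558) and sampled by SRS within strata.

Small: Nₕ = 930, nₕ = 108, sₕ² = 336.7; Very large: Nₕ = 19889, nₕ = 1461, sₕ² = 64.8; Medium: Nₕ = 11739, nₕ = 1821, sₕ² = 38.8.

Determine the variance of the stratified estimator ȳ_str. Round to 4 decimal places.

Var(ȳ_str) = Σₕ Wₕ²(1 − fₕ)sₕ²/nₕ with Wₕ = Nₕ/N, N = 32558.
Small: Wₕ = 0.02856441; term = 0.02856441²·(1 − 0.11612903)·336.7/108 = 0.0022483229.
Very large: Wₕ = 0.61087905; term = 0.61087905²·(1 − 0.07345769)·64.8/1461 = 0.015335591.
Medium: Wₕ = 0.36055655; term = 0.36055655²·(1 − 0.15512395)·38.8/1821 = 0.0023402462.
Sum = 0.01992416.

0.0199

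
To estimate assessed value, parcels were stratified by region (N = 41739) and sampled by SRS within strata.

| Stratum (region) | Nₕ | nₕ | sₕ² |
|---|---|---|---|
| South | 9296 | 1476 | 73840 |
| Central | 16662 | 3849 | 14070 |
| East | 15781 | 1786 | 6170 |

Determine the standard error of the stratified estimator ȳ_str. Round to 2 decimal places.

1.72

Var(ȳ_str) = Σₕ Wₕ²(1 − fₕ)sₕ²/nₕ with Wₕ = Nₕ/N, N = 41739.
South: Wₕ = 0.22271736; term = 0.22271736²·(1 − 0.15877797)·73840/1476 = 2.0874886.
Central: Wₕ = 0.39919500; term = 0.39919500²·(1 − 0.23100468)·14070/3849 = 0.44796085.
East: Wₕ = 0.37808764; term = 0.37808764²·(1 − 0.11317407)·6170/1786 = 0.43795254.
Sum = 2.973402.
SE = √(2.973402) = 1.72.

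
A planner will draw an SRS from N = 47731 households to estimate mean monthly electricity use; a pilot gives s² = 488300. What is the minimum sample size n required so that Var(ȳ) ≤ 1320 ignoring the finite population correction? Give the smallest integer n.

Without fpc, n₀ = s²/D = 488300/1320 = 369.9242.
Rounding up, n = 370.

370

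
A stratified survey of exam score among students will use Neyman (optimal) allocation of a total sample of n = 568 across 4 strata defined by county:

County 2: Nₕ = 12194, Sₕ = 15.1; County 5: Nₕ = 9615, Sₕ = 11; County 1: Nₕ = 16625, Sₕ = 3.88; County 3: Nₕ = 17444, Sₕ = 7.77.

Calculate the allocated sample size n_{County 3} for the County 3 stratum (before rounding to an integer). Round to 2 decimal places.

157.14

Neyman allocation: nₕ = n·NₕSₕ / Σⱼ NⱼSⱼ.
Σ NⱼSⱼ = 12194·15.1 + 9615·11 + 16625·3.88 + 17444·7.77 = 489939.28.
n_{County 3} = 568·17444·7.77 / 489939.28 = 157.14.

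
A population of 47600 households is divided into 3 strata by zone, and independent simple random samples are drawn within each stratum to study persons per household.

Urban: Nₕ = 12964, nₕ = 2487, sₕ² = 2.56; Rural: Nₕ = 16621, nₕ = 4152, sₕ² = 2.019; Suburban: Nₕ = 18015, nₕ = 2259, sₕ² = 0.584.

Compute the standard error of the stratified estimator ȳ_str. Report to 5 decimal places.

0.01177

Var(ȳ_str) = Σₕ Wₕ²(1 − fₕ)sₕ²/nₕ with Wₕ = Nₕ/N, N = 47600.
Urban: Wₕ = 0.27235294; term = 0.27235294²·(1 − 0.19183894)·2.56/2487 = 6.1705836 × 10^-5.
Rural: Wₕ = 0.34918067; term = 0.34918067²·(1 − 0.24980446)·2.019/4152 = 4.447888 × 10^-5.
Suburban: Wₕ = 0.37846639; term = 0.37846639²·(1 − 0.12539550)·0.584/2259 = 3.238642 × 10^-5.
Sum = 1.3857114 × 10^-4.
SE = √(1.3857114 × 10^-4) = 0.01177.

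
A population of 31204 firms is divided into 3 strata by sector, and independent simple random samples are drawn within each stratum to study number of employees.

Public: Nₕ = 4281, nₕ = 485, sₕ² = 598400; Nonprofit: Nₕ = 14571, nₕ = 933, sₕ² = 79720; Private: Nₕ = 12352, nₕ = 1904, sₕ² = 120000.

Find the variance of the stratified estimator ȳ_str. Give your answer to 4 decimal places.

Var(ȳ_str) = Σₕ Wₕ²(1 − fₕ)sₕ²/nₕ with Wₕ = Nₕ/N, N = 31204.
Public: Wₕ = 0.13719395; term = 0.13719395²·(1 − 0.11329129)·598400/485 = 20.592105.
Nonprofit: Wₕ = 0.46695936; term = 0.46695936²·(1 − 0.06403130)·79720/933 = 17.43834.
Private: Wₕ = 0.39584669; term = 0.39584669²·(1 − 0.15414508)·120000/1904 = 8.3534179.
Sum = 46.383863.

46.3839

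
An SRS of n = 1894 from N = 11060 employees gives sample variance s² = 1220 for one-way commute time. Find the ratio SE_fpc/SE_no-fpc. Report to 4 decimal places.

f = n/N = 1894/11060 = 0.17124774.
SE_no-fpc = √(s²/n) = 0.80258295; SE_fpc = √((1−f)s²/n) = 0.73063806.
Ratio = √(1−f) = 0.91035831.

0.9104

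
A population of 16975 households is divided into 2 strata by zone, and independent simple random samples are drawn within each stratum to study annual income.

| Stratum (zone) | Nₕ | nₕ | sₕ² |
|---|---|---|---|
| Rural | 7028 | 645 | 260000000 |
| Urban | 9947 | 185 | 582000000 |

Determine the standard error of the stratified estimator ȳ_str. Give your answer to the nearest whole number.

Var(ȳ_str) = Σₕ Wₕ²(1 − fₕ)sₕ²/nₕ with Wₕ = Nₕ/N, N = 16975.
Rural: Wₕ = 0.41402062; term = 0.41402062²·(1 − 0.09177575)·260000000/645 = 62755.337.
Urban: Wₕ = 0.58597938; term = 0.58597938²·(1 − 0.01859857)·582000000/185 = 1.0601385 × 10^6.
Sum = 1.1228938 × 10^6.
SE = √(1.1228938 × 10^6) = 1060.

1060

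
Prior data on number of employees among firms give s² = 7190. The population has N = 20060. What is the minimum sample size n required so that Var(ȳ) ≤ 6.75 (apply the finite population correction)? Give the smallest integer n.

Without fpc, n₀ = s²/D = 7190/6.75 = 1065.1852.
With fpc, (1 − n/N)·s²/n ≤ D requires n ≥ n₀/(1 + n₀/N) = 1065.1852/(1 + 1065.1852/20060) = 1011.4759.
Rounding up, n = 1012.

1012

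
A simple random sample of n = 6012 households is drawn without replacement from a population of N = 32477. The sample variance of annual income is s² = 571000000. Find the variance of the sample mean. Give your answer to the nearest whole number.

77395

Under SRS without replacement, Var(ȳ) = (1 − f)·s²/n with f = n/N = 6012/32477 = 0.18511562.
Var(ȳ) = (1 − 0.18511562)·571000000/6012 = 0.81488438·94976.713 = 77395.04.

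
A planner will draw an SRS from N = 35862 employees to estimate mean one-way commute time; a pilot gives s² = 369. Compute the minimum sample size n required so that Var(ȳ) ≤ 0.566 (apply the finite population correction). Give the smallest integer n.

641

Without fpc, n₀ = s²/D = 369/0.566 = 651.9435.
With fpc, (1 − n/N)·s²/n ≤ D requires n ≥ n₀/(1 + n₀/N) = 651.9435/(1 + 651.9435/35862) = 640.3033.
Rounding up, n = 641.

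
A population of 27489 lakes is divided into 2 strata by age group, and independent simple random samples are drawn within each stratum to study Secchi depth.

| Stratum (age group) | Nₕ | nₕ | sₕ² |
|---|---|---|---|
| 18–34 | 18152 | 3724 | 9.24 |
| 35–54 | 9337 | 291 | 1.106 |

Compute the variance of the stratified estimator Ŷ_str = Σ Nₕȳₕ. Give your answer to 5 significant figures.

Var(Ŷ_str) = Σₕ Nₕ²(1 − fₕ)sₕ²/nₕ.
18–34: 18152²·(1 − 3724/18152)·9.24/3724 = 649819.76.
35–54: 9337²·(1 − 291/9337)·1.106/291 = 321015.56.
Sum = 970835.32.

970840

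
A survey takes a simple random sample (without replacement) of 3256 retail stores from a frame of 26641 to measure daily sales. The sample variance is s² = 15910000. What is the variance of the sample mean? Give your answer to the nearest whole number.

Under SRS without replacement, Var(ȳ) = (1 − f)·s²/n with f = n/N = 3256/26641 = 0.12221763.
Var(ȳ) = (1 − 0.12221763)·15910000/3256 = 0.87778237·4886.3636 = 4289.1638.

4289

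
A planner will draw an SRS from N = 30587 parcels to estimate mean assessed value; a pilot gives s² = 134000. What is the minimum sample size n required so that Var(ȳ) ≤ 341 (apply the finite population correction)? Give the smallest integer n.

Without fpc, n₀ = s²/D = 134000/341 = 392.9619.
With fpc, (1 − n/N)·s²/n ≤ D requires n ≥ n₀/(1 + n₀/N) = 392.9619/(1 + 392.9619/30587) = 387.9774.
Rounding up, n = 388.

388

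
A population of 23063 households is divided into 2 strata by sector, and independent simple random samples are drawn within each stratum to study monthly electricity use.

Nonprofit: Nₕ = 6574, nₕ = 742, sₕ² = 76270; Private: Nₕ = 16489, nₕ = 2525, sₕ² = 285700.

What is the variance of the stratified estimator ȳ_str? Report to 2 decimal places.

56.39

Var(ȳ_str) = Σₕ Wₕ²(1 − fₕ)sₕ²/nₕ with Wₕ = Nₕ/N, N = 23063.
Nonprofit: Wₕ = 0.28504531; term = 0.28504531²·(1 − 0.11286888)·76270/742 = 7.4091.
Private: Wₕ = 0.71495469; term = 0.71495469²·(1 − 0.15313239)·285700/2525 = 48.980297.
Sum = 56.389397.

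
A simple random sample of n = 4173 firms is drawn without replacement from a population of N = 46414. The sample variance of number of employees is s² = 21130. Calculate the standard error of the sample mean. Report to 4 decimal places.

Under SRS without replacement, Var(ȳ) = (1 − f)·s²/n with f = n/N = 4173/46414 = 0.08990822.
Var(ȳ) = (1 − 0.08990822)·21130/4173 = 0.91009178·5.0635035 = 4.6082529.
SE(ȳ) = √(4.6082529) = 2.1467.

2.1467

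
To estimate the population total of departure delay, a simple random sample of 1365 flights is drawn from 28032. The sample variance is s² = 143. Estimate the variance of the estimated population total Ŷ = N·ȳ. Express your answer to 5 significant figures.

Var(Ŷ) = N²·Var(ȳ) = N²·(1 − n/N)·s²/n.
f = 1365/28032 = 0.04869435; Var(ȳ) = 0.95130565·143/1365 = 0.099660592.
Var(Ŷ) = 28032² · 0.099660592 = 7.8312598 × 10^7.

7.8313 × 10^7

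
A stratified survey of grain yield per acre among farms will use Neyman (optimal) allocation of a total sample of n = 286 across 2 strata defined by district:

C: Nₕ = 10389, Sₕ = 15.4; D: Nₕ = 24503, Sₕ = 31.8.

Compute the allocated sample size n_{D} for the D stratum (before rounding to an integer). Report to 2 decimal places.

237.28

Neyman allocation: nₕ = n·NₕSₕ / Σⱼ NⱼSⱼ.
Σ NⱼSⱼ = 10389·15.4 + 24503·31.8 = 939186.
n_{D} = 286·24503·31.8 / 939186 = 237.28.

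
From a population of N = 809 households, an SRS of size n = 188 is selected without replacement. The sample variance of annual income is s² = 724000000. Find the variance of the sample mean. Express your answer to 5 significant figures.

2.9561 × 10^6

Under SRS without replacement, Var(ȳ) = (1 − f)·s²/n with f = n/N = 188/809 = 0.23238566.
Var(ȳ) = (1 − 0.23238566)·724000000/188 = 0.76761434·3.8510638 × 10^6 = 2.9561318 × 10^6.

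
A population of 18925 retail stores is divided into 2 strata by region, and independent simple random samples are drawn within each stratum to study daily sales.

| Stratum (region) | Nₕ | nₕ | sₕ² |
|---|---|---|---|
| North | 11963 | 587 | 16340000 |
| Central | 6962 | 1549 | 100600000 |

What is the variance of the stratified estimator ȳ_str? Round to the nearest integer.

17411

Var(ȳ_str) = Σₕ Wₕ²(1 − fₕ)sₕ²/nₕ with Wₕ = Nₕ/N, N = 18925.
North: Wₕ = 0.63212682; term = 0.63212682²·(1 − 0.04906796)·16340000/587 = 10577.228.
Central: Wₕ = 0.36787318; term = 0.36787318²·(1 − 0.22249354)·100600000/1549 = 6833.5572.
Sum = 17410.785.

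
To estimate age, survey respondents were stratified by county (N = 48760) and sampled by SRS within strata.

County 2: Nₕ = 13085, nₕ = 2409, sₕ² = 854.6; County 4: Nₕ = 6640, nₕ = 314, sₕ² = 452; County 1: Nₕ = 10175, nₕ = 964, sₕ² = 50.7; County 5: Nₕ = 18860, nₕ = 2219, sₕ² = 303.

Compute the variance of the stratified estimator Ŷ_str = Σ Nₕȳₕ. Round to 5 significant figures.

1.5781 × 10^8

Var(Ŷ_str) = Σₕ Nₕ²(1 − fₕ)sₕ²/nₕ.
County 2: 13085²·(1 − 2409/13085)·854.6/2409 = 4.9557385 × 10^7.
County 4: 6640²·(1 − 314/6640)·452/314 = 6.0465278 × 10^7.
County 1: 10175²·(1 − 964/10175)·50.7/964 = 4.929151 × 10^6.
County 5: 18860²·(1 − 2219/18860)·303/2219 = 4.2855487 × 10^7.
Sum = 1.578073 × 10^8.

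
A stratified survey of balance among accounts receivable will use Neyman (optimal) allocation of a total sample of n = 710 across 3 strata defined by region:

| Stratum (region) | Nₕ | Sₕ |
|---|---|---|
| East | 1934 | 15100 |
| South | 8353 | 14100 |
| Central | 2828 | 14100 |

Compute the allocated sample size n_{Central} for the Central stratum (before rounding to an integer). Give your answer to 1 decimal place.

Neyman allocation: nₕ = n·NₕSₕ / Σⱼ NⱼSⱼ.
Σ NⱼSⱼ = 1934·15100 + 8353·14100 + 2828·14100 = 1.868555 × 10^8.
n_{Central} = 710·2828·14100 / (1.868555 × 10^8) = 151.5.

151.5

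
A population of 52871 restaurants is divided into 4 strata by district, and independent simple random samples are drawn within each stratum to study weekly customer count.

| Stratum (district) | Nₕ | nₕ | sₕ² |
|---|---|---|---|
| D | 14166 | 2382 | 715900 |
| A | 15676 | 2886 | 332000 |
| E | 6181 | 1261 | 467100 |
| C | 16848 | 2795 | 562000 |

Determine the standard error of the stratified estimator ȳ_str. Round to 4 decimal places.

Var(ȳ_str) = Σₕ Wₕ²(1 − fₕ)sₕ²/nₕ with Wₕ = Nₕ/N, N = 52871.
D: Wₕ = 0.26793516; term = 0.26793516²·(1 − 0.16814909)·715900/2382 = 17.947978.
A: Wₕ = 0.29649524; term = 0.29649524²·(1 − 0.18410309)·332000/2886 = 8.2511125.
E: Wₕ = 0.11690719; term = 0.11690719²·(1 − 0.20401230)·467100/1261 = 4.0298008.
C: Wₕ = 0.31866240; term = 0.31866240²·(1 − 0.16589506)·562000/2795 = 17.030871.
Sum = 47.259762.
SE = √(47.259762) = 6.8746.

6.8746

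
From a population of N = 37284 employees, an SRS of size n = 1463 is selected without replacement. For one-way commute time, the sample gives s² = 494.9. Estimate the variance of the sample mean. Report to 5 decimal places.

0.32500

Under SRS without replacement, Var(ȳ) = (1 − f)·s²/n with f = n/N = 1463/37284 = 0.03923935.
Var(ȳ) = (1 − 0.03923935)·494.9/1463 = 0.96076065·0.33827751 = 0.32500372.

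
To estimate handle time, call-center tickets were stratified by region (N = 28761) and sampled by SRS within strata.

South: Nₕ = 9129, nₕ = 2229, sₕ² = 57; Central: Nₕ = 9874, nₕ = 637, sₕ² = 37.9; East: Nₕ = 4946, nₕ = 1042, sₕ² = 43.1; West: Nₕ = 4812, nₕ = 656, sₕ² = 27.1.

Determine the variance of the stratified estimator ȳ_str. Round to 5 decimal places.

0.01047

Var(ȳ_str) = Σₕ Wₕ²(1 − fₕ)sₕ²/nₕ with Wₕ = Nₕ/N, N = 28761.
South: Wₕ = 0.31740899; term = 0.31740899²·(1 − 0.24416694)·57/2229 = 0.0019472832.
Central: Wₕ = 0.34331212; term = 0.34331212²·(1 − 0.06451286)·37.9/637 = 0.0065601819.
East: Wₕ = 0.17196899; term = 0.17196899²·(1 − 0.21067529)·43.1/1042 = 9.6552941 × 10^-4.
West: Wₕ = 0.16730990; term = 0.16730990²·(1 − 0.13632585)·27.1/656 = 9.9875426 × 10^-4.
Sum = 0.010471749.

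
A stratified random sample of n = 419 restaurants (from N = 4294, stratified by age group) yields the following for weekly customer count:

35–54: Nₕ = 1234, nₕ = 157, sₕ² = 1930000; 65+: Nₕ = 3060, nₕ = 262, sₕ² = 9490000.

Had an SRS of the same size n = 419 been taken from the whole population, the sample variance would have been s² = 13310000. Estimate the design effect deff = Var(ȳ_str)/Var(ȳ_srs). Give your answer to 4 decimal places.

Var(ȳ_str) = Σ Wₕ²(1−fₕ)sₕ²/nₕ with Wₕ = Nₕ/4294:
  35–54: (1234/4294)²·(1−157/1234)·1930000/157 = 886.06267
  65+: (3060/4294)²·(1−262/3060)·9490000/262 = 16819.38
  → Var(ȳ_str) = 17705.443.
Var(ȳ_srs) = (1 − 419/4294)·13310000/419 = 28666.436.
deff = 17705.443 / 28666.436 = 0.6176.

0.6176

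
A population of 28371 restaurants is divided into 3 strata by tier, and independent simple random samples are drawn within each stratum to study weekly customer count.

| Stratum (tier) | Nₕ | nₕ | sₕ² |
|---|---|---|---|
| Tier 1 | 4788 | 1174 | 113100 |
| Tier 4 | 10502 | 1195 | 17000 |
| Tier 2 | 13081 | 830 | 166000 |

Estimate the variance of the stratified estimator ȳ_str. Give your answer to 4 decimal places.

43.6178

Var(ȳ_str) = Σₕ Wₕ²(1 − fₕ)sₕ²/nₕ with Wₕ = Nₕ/N, N = 28371.
Tier 1: Wₕ = 0.16876388; term = 0.16876388²·(1 − 0.24519632)·113100/1174 = 2.0710353.
Tier 4: Wₕ = 0.37016672; term = 0.37016672²·(1 − 0.11378785)·17000/1195 = 1.7274817.
Tier 2: Wₕ = 0.46106940; term = 0.46106940²·(1 − 0.06345081)·166000/830 = 39.819261.
Sum = 43.617778.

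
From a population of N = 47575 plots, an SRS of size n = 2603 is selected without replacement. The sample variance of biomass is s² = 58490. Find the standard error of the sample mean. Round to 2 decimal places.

4.61

Under SRS without replacement, Var(ȳ) = (1 − f)·s²/n with f = n/N = 2603/47575 = 0.05471361.
Var(ȳ) = (1 − 0.05471361)·58490/2603 = 0.94528639·22.470227 = 21.240799.
SE(ȳ) = √(21.240799) = 4.61.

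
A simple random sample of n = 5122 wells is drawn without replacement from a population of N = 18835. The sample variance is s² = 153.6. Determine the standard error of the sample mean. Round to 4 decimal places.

0.1478

Under SRS without replacement, Var(ȳ) = (1 − f)·s²/n with f = n/N = 5122/18835 = 0.27194054.
Var(ȳ) = (1 − 0.27194054)·153.6/5122 = 0.72805946·0.029988286 = 0.021833255.
SE(ȳ) = √(0.021833255) = 0.1478.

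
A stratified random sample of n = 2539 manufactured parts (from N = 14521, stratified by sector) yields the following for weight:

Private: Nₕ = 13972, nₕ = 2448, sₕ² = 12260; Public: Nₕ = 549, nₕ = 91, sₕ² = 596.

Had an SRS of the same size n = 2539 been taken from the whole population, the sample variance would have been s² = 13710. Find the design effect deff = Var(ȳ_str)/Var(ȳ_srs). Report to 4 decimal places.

Var(ȳ_str) = Σ Wₕ²(1−fₕ)sₕ²/nₕ with Wₕ = Nₕ/14521:
  Private: (13972/14521)²·(1−2448/13972)·12260/2448 = 3.8242637
  Public: (549/14521)²·(1−91/549)·596/91 = 0.0078099749
  → Var(ȳ_str) = 3.8320737.
Var(ȳ_srs) = (1 − 2539/14521)·13710/2539 = 4.4556138.
deff = 3.8320737 / 4.4556138 = 0.8601.

0.8601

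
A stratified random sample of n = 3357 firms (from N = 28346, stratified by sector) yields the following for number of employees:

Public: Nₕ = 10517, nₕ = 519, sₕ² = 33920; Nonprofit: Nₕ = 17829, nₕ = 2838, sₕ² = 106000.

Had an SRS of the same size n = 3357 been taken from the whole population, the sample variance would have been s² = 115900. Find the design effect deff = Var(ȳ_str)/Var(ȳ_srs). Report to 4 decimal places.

0.6892

Var(ȳ_str) = Σ Wₕ²(1−fₕ)sₕ²/nₕ with Wₕ = Nₕ/28346:
  Public: (10517/28346)²·(1−519/10517)·33920/519 = 8.5528317
  Nonprofit: (17829/28346)²·(1−2838/17829)·106000/2838 = 12.424173
  → Var(ȳ_str) = 20.977005.
Var(ȳ_srs) = (1 − 3357/28346)·115900/3357 = 30.436113.
deff = 20.977005 / 30.436113 = 0.6892.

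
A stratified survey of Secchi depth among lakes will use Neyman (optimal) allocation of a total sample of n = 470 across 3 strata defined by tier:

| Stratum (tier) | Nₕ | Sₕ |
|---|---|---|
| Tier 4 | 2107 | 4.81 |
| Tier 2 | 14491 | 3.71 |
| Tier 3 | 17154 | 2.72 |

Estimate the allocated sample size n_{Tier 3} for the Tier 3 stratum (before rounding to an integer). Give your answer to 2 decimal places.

Neyman allocation: nₕ = n·NₕSₕ / Σⱼ NⱼSⱼ.
Σ NⱼSⱼ = 2107·4.81 + 14491·3.71 + 17154·2.72 = 110555.16.
n_{Tier 3} = 470·17154·2.72 / 110555.16 = 198.36.

198.36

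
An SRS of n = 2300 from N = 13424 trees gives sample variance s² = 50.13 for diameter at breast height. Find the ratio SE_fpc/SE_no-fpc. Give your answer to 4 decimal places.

0.9103

f = n/N = 2300/13424 = 0.17133492.
SE_no-fpc = √(s²/n) = 0.14763351; SE_fpc = √((1−f)s²/n) = 0.13439232.
Ratio = √(1−f) = 0.91031043.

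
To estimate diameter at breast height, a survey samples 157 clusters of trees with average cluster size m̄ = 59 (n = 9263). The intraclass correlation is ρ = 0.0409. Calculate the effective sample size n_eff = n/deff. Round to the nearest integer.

deff = 1 + (59 − 1)·0.0409 = 1 + 2.3722 = 3.3722.
n_eff = 9263 / 3.3722 = 2747.

2747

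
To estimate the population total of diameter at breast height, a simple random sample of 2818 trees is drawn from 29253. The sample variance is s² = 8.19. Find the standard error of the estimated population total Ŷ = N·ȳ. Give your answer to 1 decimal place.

1499.2

Var(Ŷ) = N²·Var(ȳ) = N²·(1 − n/N)·s²/n.
f = 2818/29253 = 0.09633200; Var(ȳ) = 0.90366800·8.19/2818 = 0.0026263453.
Var(Ŷ) = 29253² · 0.0026263453 = 2.2474635 × 10^6.
SE(Ŷ) = √(2.2474635 × 10^6) = 1499.2.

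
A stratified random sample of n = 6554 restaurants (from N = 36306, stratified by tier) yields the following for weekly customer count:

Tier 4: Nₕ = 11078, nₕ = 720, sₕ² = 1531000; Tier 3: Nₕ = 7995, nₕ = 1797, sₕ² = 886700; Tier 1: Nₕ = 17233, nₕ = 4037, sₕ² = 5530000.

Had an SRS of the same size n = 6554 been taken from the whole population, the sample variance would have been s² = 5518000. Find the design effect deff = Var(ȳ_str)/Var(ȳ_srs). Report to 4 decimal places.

Var(ȳ_str) = Σ Wₕ²(1−fₕ)sₕ²/nₕ with Wₕ = Nₕ/36306:
  Tier 4: (11078/36306)²·(1−720/11078)·1531000/720 = 185.10713
  Tier 3: (7995/36306)²·(1−1797/7995)·886700/1797 = 18.549912
  Tier 1: (17233/36306)²·(1−4037/17233)·5530000/4037 = 236.32669
  → Var(ȳ_str) = 439.98373.
Var(ȳ_srs) = (1 − 6554/36306)·5518000/6554 = 689.9427.
deff = 439.98373 / 689.9427 = 0.6377.

0.6377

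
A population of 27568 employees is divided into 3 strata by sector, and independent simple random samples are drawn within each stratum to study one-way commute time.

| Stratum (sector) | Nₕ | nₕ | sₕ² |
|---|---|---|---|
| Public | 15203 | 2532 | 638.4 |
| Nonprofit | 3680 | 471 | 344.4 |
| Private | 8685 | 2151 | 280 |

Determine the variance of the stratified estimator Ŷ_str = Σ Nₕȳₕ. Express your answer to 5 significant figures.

Var(Ŷ_str) = Σₕ Nₕ²(1 − fₕ)sₕ²/nₕ.
Public: 15203²·(1 − 2532/15203)·638.4/2532 = 4.8570141 × 10^7.
Nonprofit: 3680²·(1 − 471/3680)·344.4/471 = 8.6349489 × 10^6.
Private: 8685²·(1 − 2151/8685)·280/2151 = 7.3869741 × 10^6.
Sum = 6.4592064 × 10^7.

6.4592 × 10^7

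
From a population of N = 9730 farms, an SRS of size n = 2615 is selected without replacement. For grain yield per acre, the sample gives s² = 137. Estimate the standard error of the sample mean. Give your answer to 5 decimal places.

Under SRS without replacement, Var(ȳ) = (1 − f)·s²/n with f = n/N = 2615/9730 = 0.26875642.
Var(ȳ) = (1 − 0.26875642)·137/2615 = 0.73124358·0.052390057 = 0.038309893.
SE(ȳ) = √(0.038309893) = 0.19573.

0.19573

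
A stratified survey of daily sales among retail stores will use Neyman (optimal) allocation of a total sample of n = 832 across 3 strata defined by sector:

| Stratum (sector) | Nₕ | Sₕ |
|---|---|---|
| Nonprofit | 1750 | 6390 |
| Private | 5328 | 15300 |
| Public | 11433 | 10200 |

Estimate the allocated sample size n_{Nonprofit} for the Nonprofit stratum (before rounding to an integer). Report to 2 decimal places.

Neyman allocation: nₕ = n·NₕSₕ / Σⱼ NⱼSⱼ.
Σ NⱼSⱼ = 1750·6390 + 5328·15300 + 11433·10200 = 2.093175 × 10^8.
n_{Nonprofit} = 832·1750·6390 / (2.093175 × 10^8) = 44.45.

44.45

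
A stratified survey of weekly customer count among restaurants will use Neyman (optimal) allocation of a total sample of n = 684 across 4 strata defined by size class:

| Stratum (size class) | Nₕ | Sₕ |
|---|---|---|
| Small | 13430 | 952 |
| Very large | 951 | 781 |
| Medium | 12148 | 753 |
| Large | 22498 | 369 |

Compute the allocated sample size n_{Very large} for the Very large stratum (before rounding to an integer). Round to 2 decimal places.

16.40

Neyman allocation: nₕ = n·NₕSₕ / Σⱼ NⱼSⱼ.
Σ NⱼSⱼ = 13430·952 + 951·781 + 12148·753 + 22498·369 = 3.0977297 × 10^7.
n_{Very large} = 684·951·781 / (3.0977297 × 10^7) = 16.40.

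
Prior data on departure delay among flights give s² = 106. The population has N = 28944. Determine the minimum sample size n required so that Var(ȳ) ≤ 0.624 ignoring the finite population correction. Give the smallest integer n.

Without fpc, n₀ = s²/D = 106/0.624 = 169.8718.
Rounding up, n = 170.

170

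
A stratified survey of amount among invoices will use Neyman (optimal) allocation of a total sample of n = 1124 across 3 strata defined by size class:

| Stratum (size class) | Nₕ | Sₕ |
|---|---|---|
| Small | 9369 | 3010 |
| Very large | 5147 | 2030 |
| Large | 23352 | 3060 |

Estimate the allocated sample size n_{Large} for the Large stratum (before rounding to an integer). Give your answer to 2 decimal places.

Neyman allocation: nₕ = n·NₕSₕ / Σⱼ NⱼSⱼ.
Σ NⱼSⱼ = 9369·3010 + 5147·2030 + 23352·3060 = 1.1010622 × 10^8.
n_{Large} = 1124·23352·3060 / (1.1010622 × 10^8) = 729.46.

729.46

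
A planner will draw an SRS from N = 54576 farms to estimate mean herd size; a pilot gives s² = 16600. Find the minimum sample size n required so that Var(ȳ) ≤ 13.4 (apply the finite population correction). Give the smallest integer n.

Without fpc, n₀ = s²/D = 16600/13.4 = 1238.8060.
With fpc, (1 − n/N)·s²/n ≤ D requires n ≥ n₀/(1 + n₀/N) = 1238.8060/(1 + 1238.8060/54576) = 1211.3108.
Rounding up, n = 1212.

1212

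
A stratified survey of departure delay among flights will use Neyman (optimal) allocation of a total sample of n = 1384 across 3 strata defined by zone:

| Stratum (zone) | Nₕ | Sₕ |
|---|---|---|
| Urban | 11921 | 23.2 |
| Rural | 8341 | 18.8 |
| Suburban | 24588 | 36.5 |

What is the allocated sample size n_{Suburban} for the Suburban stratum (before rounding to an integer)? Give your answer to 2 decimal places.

933.31

Neyman allocation: nₕ = n·NₕSₕ / Σⱼ NⱼSⱼ.
Σ NⱼSⱼ = 11921·23.2 + 8341·18.8 + 24588·36.5 = 1.33084 × 10^6.
n_{Suburban} = 1384·24588·36.5 / (1.33084 × 10^6) = 933.31.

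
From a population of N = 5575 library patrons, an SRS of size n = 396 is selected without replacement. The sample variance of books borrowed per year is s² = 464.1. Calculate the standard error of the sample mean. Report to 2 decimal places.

1.04

Under SRS without replacement, Var(ȳ) = (1 − f)·s²/n with f = n/N = 396/5575 = 0.07103139.
Var(ȳ) = (1 − 0.07103139)·464.1/396 = 0.92896861·1.1719697 = 1.0887231.
SE(ȳ) = √(1.0887231) = 1.04.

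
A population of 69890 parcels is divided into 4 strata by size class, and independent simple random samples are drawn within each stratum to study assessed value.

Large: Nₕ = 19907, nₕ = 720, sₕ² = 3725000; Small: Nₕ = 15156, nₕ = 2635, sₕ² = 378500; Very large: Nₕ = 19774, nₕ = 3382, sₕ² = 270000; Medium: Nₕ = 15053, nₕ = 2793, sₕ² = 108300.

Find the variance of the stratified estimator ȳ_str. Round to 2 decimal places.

416.90

Var(ȳ_str) = Σₕ Wₕ²(1 − fₕ)sₕ²/nₕ with Wₕ = Nₕ/N, N = 69890.
Large: Wₕ = 0.28483331; term = 0.28483331²·(1 − 0.03616818)·3725000/720 = 404.55409.
Small: Wₕ = 0.21685506; term = 0.21685506²·(1 − 0.17385854)·378500/2635 = 5.580573.
Very large: Wₕ = 0.28293032; term = 0.28293032²·(1 − 0.17103267)·270000/3382 = 5.2976902.
Medium: Wₕ = 0.21538131; term = 0.21538131²·(1 − 0.18554441)·108300/2793 = 1.4650113.
Sum = 416.89736.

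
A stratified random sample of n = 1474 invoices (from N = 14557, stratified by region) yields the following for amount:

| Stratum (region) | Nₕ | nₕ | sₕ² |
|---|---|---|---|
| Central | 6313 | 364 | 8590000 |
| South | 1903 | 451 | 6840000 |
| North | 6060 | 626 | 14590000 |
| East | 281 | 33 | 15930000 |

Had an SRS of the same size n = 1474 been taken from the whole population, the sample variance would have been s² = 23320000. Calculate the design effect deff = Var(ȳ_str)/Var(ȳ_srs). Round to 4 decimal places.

0.5739

Var(ȳ_str) = Σ Wₕ²(1−fₕ)sₕ²/nₕ with Wₕ = Nₕ/14557:
  Central: (6313/14557)²·(1−364/6313)·8590000/364 = 4182.4213
  South: (1903/14557)²·(1−451/1903)·6840000/451 = 197.76125
  North: (6060/14557)²·(1−626/6060)·14590000/626 = 3621.8416
  East: (281/14557)²·(1−33/281)·15930000/33 = 158.75085
  → Var(ȳ_str) = 8160.775.
Var(ȳ_srs) = (1 − 1474/14557)·23320000/1474 = 14218.917.
deff = 8160.775 / 14218.917 = 0.5739.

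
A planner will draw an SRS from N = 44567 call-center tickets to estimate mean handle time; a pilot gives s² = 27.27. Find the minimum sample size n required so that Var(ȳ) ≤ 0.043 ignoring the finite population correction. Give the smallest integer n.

Without fpc, n₀ = s²/D = 27.27/0.043 = 634.1860.
Rounding up, n = 635.

635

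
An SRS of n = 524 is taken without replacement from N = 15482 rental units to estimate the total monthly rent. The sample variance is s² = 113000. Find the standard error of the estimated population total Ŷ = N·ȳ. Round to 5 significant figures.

Var(Ŷ) = N²·Var(ȳ) = N²·(1 − n/N)·s²/n.
f = 524/15482 = 0.03384576; Var(ȳ) = 0.96615424·113000/524 = 208.35006.
Var(Ŷ) = 15482² · 208.35006 = 4.993991 × 10^10.
SE(Ŷ) = √(4.993991 × 10^10) = 223470.

223470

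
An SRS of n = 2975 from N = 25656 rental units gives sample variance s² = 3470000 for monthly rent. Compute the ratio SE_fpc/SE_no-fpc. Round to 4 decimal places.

0.9402

f = n/N = 2975/25656 = 0.11595728.
SE_no-fpc = √(s²/n) = 34.152402; SE_fpc = √((1−f)s²/n) = 32.111299.
Ratio = √(1−f) = 0.94023546.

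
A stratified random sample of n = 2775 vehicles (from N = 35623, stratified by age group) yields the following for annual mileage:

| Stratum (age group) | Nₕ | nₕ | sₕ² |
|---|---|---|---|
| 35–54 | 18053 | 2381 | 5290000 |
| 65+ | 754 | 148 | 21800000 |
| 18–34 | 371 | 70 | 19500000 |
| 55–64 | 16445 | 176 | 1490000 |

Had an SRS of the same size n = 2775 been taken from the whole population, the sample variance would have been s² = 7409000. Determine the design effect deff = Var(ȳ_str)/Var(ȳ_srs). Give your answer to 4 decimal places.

Var(ȳ_str) = Σ Wₕ²(1−fₕ)sₕ²/nₕ with Wₕ = Nₕ/35623:
  35–54: (18053/35623)²·(1−2381/18053)·5290000/2381 = 495.3465
  65+: (754/35623)²·(1−148/754)·21800000/148 = 53.036855
  18–34: (371/35623)²·(1−70/371)·19500000/70 = 24.514102
  55–64: (16445/35623)²·(1−176/16445)·1490000/176 = 1784.8731
  → Var(ȳ_str) = 2357.7706.
Var(ȳ_srs) = (1 − 2775/35623)·7409000/2775 = 2461.9263.
deff = 2357.7706 / 2461.9263 = 0.9577.

0.9577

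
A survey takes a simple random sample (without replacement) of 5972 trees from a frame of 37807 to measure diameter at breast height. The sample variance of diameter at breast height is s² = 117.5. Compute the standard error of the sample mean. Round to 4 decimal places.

Under SRS without replacement, Var(ȳ) = (1 − f)·s²/n with f = n/N = 5972/37807 = 0.15796017.
Var(ȳ) = (1 − 0.15796017)·117.5/5972 = 0.84203983·0.019675151 = 0.016567261.
SE(ȳ) = √(0.016567261) = 0.1287.

0.1287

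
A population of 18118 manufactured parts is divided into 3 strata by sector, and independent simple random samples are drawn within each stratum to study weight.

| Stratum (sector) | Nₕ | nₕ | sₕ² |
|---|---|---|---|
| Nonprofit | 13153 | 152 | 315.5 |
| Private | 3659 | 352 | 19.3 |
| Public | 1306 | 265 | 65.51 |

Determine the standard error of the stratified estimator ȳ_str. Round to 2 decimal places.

1.04

Var(ȳ_str) = Σₕ Wₕ²(1 − fₕ)sₕ²/nₕ with Wₕ = Nₕ/N, N = 18118.
Nonprofit: Wₕ = 0.72596313; term = 0.72596313²·(1 − 0.01155630)·315.5/152 = 1.0812767.
Private: Wₕ = 0.20195386; term = 0.20195386²·(1 − 0.09620115)·19.3/352 = 0.0020211137.
Public: Wₕ = 0.07208301; term = 0.07208301²·(1 − 0.20290965)·65.51/265 = 0.0010238471.
Sum = 1.0843217.
SE = √(1.0843217) = 1.04.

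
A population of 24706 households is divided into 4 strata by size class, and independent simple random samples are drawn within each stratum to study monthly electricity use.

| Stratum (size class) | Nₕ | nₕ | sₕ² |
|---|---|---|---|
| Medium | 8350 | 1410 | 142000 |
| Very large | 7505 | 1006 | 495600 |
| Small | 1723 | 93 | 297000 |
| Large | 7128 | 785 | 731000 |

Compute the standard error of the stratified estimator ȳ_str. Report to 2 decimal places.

11.52

Var(ȳ_str) = Σₕ Wₕ²(1 − fₕ)sₕ²/nₕ with Wₕ = Nₕ/N, N = 24706.
Medium: Wₕ = 0.33797458; term = 0.33797458²·(1 − 0.16886228)·142000/1410 = 9.5611538.
Very large: Wₕ = 0.30377236; term = 0.30377236²·(1 − 0.13404397)·495600/1006 = 39.366398.
Small: Wₕ = 0.06974014; term = 0.06974014²·(1 − 0.05397562)·297000/93 = 14.69405.
Large: Wₕ = 0.28851291; term = 0.28851291²·(1 − 0.11012907)·731000/785 = 68.97715.
Sum = 132.59875.
SE = √(132.59875) = 11.52.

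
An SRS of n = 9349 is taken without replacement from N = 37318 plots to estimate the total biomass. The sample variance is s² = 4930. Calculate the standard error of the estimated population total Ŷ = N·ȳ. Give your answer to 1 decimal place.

23460.6

Var(Ŷ) = N²·Var(ȳ) = N²·(1 − n/N)·s²/n.
f = 9349/37318 = 0.25052254; Var(ȳ) = 0.74947746·4930/9349 = 0.3952213.
Var(Ŷ) = 37318² · 0.3952213 = 5.5039827 × 10^8.
SE(Ŷ) = √(5.5039827 × 10^8) = 23460.6.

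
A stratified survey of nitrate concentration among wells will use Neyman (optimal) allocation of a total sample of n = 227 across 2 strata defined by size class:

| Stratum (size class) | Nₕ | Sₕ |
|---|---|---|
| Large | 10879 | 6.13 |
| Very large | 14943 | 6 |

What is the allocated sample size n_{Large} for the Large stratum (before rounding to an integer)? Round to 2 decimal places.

Neyman allocation: nₕ = n·NₕSₕ / Σⱼ NⱼSⱼ.
Σ NⱼSⱼ = 10879·6.13 + 14943·6 = 156346.27.
n_{Large} = 227·10879·6.13 / 156346.27 = 96.83.

96.83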